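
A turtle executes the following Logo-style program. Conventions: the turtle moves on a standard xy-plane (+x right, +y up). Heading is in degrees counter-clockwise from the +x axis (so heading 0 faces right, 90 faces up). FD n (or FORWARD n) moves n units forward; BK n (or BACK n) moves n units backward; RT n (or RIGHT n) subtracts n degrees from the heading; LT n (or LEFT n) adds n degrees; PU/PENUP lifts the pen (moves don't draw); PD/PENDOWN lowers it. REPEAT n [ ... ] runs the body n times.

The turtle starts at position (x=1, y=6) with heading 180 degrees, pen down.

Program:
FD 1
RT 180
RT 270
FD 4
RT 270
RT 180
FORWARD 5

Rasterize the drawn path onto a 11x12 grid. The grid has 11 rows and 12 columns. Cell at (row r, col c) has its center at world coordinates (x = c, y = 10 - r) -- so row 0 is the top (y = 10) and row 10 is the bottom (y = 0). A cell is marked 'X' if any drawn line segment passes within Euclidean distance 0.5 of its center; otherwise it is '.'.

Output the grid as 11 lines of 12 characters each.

Segment 0: (1,6) -> (0,6)
Segment 1: (0,6) -> (-0,10)
Segment 2: (-0,10) -> (5,10)

Answer: XXXXXX......
X...........
X...........
X...........
XX..........
............
............
............
............
............
............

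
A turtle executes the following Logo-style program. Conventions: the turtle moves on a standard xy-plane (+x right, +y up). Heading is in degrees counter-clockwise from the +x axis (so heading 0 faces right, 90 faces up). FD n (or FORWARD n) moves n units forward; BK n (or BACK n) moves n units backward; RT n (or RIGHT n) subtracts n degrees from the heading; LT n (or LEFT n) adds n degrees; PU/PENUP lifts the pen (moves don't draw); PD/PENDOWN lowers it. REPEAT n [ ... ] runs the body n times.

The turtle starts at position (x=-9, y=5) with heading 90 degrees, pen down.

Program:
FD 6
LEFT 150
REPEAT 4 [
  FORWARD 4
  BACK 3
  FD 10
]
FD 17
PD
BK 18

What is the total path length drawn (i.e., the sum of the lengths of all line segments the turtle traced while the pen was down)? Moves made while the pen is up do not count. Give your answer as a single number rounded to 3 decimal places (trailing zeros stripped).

Executing turtle program step by step:
Start: pos=(-9,5), heading=90, pen down
FD 6: (-9,5) -> (-9,11) [heading=90, draw]
LT 150: heading 90 -> 240
REPEAT 4 [
  -- iteration 1/4 --
  FD 4: (-9,11) -> (-11,7.536) [heading=240, draw]
  BK 3: (-11,7.536) -> (-9.5,10.134) [heading=240, draw]
  FD 10: (-9.5,10.134) -> (-14.5,1.474) [heading=240, draw]
  -- iteration 2/4 --
  FD 4: (-14.5,1.474) -> (-16.5,-1.99) [heading=240, draw]
  BK 3: (-16.5,-1.99) -> (-15,0.608) [heading=240, draw]
  FD 10: (-15,0.608) -> (-20,-8.053) [heading=240, draw]
  -- iteration 3/4 --
  FD 4: (-20,-8.053) -> (-22,-11.517) [heading=240, draw]
  BK 3: (-22,-11.517) -> (-20.5,-8.919) [heading=240, draw]
  FD 10: (-20.5,-8.919) -> (-25.5,-17.579) [heading=240, draw]
  -- iteration 4/4 --
  FD 4: (-25.5,-17.579) -> (-27.5,-21.043) [heading=240, draw]
  BK 3: (-27.5,-21.043) -> (-26,-18.445) [heading=240, draw]
  FD 10: (-26,-18.445) -> (-31,-27.105) [heading=240, draw]
]
FD 17: (-31,-27.105) -> (-39.5,-41.828) [heading=240, draw]
PD: pen down
BK 18: (-39.5,-41.828) -> (-30.5,-26.239) [heading=240, draw]
Final: pos=(-30.5,-26.239), heading=240, 15 segment(s) drawn

Segment lengths:
  seg 1: (-9,5) -> (-9,11), length = 6
  seg 2: (-9,11) -> (-11,7.536), length = 4
  seg 3: (-11,7.536) -> (-9.5,10.134), length = 3
  seg 4: (-9.5,10.134) -> (-14.5,1.474), length = 10
  seg 5: (-14.5,1.474) -> (-16.5,-1.99), length = 4
  seg 6: (-16.5,-1.99) -> (-15,0.608), length = 3
  seg 7: (-15,0.608) -> (-20,-8.053), length = 10
  seg 8: (-20,-8.053) -> (-22,-11.517), length = 4
  seg 9: (-22,-11.517) -> (-20.5,-8.919), length = 3
  seg 10: (-20.5,-8.919) -> (-25.5,-17.579), length = 10
  seg 11: (-25.5,-17.579) -> (-27.5,-21.043), length = 4
  seg 12: (-27.5,-21.043) -> (-26,-18.445), length = 3
  seg 13: (-26,-18.445) -> (-31,-27.105), length = 10
  seg 14: (-31,-27.105) -> (-39.5,-41.828), length = 17
  seg 15: (-39.5,-41.828) -> (-30.5,-26.239), length = 18
Total = 109

Answer: 109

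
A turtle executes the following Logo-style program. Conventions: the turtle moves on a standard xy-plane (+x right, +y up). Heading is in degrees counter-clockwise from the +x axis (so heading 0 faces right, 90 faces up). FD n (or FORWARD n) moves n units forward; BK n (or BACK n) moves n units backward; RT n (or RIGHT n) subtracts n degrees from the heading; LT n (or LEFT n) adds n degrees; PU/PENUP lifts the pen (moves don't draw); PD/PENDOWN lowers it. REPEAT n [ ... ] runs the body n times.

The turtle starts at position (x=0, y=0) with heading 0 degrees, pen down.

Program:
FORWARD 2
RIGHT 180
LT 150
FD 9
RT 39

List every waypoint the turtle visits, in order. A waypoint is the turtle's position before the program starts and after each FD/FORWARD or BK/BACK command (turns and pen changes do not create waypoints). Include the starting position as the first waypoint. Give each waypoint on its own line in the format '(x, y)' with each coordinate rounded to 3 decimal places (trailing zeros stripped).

Executing turtle program step by step:
Start: pos=(0,0), heading=0, pen down
FD 2: (0,0) -> (2,0) [heading=0, draw]
RT 180: heading 0 -> 180
LT 150: heading 180 -> 330
FD 9: (2,0) -> (9.794,-4.5) [heading=330, draw]
RT 39: heading 330 -> 291
Final: pos=(9.794,-4.5), heading=291, 2 segment(s) drawn
Waypoints (3 total):
(0, 0)
(2, 0)
(9.794, -4.5)

Answer: (0, 0)
(2, 0)
(9.794, -4.5)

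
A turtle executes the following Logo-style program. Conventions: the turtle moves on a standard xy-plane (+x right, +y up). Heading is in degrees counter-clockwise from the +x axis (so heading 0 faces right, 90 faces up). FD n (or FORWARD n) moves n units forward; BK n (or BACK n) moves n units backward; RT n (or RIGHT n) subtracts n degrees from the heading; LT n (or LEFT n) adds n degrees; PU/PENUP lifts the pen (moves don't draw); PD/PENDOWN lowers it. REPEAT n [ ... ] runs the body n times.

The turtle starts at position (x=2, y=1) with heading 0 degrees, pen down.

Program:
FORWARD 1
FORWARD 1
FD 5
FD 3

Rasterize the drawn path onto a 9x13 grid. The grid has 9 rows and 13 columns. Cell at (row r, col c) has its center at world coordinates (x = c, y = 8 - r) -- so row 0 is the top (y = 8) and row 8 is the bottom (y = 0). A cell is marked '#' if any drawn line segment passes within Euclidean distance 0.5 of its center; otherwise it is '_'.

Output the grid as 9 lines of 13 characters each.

Answer: _____________
_____________
_____________
_____________
_____________
_____________
_____________
__###########
_____________

Derivation:
Segment 0: (2,1) -> (3,1)
Segment 1: (3,1) -> (4,1)
Segment 2: (4,1) -> (9,1)
Segment 3: (9,1) -> (12,1)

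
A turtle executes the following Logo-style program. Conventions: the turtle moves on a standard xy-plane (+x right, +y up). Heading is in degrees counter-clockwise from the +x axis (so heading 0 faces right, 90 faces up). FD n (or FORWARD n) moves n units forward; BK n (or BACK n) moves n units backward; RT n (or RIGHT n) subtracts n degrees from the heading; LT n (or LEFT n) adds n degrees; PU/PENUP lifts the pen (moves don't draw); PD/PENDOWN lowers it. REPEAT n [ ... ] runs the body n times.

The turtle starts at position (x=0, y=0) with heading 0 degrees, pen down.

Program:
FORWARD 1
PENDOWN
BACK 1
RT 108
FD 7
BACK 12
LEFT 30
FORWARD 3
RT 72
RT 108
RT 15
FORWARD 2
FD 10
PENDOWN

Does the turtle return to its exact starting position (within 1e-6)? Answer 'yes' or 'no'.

Answer: no

Derivation:
Executing turtle program step by step:
Start: pos=(0,0), heading=0, pen down
FD 1: (0,0) -> (1,0) [heading=0, draw]
PD: pen down
BK 1: (1,0) -> (0,0) [heading=0, draw]
RT 108: heading 0 -> 252
FD 7: (0,0) -> (-2.163,-6.657) [heading=252, draw]
BK 12: (-2.163,-6.657) -> (1.545,4.755) [heading=252, draw]
LT 30: heading 252 -> 282
FD 3: (1.545,4.755) -> (2.169,1.821) [heading=282, draw]
RT 72: heading 282 -> 210
RT 108: heading 210 -> 102
RT 15: heading 102 -> 87
FD 2: (2.169,1.821) -> (2.273,3.818) [heading=87, draw]
FD 10: (2.273,3.818) -> (2.797,13.804) [heading=87, draw]
PD: pen down
Final: pos=(2.797,13.804), heading=87, 7 segment(s) drawn

Start position: (0, 0)
Final position: (2.797, 13.804)
Distance = 14.085; >= 1e-6 -> NOT closed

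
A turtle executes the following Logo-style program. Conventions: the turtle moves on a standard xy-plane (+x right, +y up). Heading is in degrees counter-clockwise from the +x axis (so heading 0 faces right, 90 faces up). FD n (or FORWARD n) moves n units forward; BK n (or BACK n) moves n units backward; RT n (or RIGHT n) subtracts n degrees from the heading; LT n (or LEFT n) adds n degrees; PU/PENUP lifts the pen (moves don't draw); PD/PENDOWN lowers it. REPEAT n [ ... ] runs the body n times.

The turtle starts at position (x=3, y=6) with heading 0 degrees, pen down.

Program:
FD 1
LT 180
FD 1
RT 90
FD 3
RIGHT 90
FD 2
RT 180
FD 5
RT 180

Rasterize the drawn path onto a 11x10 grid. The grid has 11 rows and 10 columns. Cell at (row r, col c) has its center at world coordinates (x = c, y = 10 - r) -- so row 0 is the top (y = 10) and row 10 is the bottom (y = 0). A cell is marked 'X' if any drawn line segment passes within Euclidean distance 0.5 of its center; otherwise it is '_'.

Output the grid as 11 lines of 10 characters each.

Answer: __________
XXXXXX____
___X______
___X______
___XX_____
__________
__________
__________
__________
__________
__________

Derivation:
Segment 0: (3,6) -> (4,6)
Segment 1: (4,6) -> (3,6)
Segment 2: (3,6) -> (3,9)
Segment 3: (3,9) -> (5,9)
Segment 4: (5,9) -> (0,9)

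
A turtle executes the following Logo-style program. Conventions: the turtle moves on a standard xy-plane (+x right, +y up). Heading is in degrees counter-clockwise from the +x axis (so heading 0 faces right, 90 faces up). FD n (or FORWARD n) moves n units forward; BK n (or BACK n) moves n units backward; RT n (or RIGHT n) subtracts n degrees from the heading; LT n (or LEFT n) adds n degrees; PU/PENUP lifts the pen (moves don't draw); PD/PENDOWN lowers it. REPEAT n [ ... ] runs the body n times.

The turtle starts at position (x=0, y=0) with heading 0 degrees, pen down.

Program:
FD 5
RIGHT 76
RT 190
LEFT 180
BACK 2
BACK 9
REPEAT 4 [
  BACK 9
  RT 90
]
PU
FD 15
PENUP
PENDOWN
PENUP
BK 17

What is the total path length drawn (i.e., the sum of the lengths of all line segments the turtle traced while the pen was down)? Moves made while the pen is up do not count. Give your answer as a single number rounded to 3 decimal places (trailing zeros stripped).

Answer: 52

Derivation:
Executing turtle program step by step:
Start: pos=(0,0), heading=0, pen down
FD 5: (0,0) -> (5,0) [heading=0, draw]
RT 76: heading 0 -> 284
RT 190: heading 284 -> 94
LT 180: heading 94 -> 274
BK 2: (5,0) -> (4.86,1.995) [heading=274, draw]
BK 9: (4.86,1.995) -> (4.233,10.973) [heading=274, draw]
REPEAT 4 [
  -- iteration 1/4 --
  BK 9: (4.233,10.973) -> (3.605,19.951) [heading=274, draw]
  RT 90: heading 274 -> 184
  -- iteration 2/4 --
  BK 9: (3.605,19.951) -> (12.583,20.579) [heading=184, draw]
  RT 90: heading 184 -> 94
  -- iteration 3/4 --
  BK 9: (12.583,20.579) -> (13.211,11.601) [heading=94, draw]
  RT 90: heading 94 -> 4
  -- iteration 4/4 --
  BK 9: (13.211,11.601) -> (4.233,10.973) [heading=4, draw]
  RT 90: heading 4 -> 274
]
PU: pen up
FD 15: (4.233,10.973) -> (5.279,-3.99) [heading=274, move]
PU: pen up
PD: pen down
PU: pen up
BK 17: (5.279,-3.99) -> (4.093,12.968) [heading=274, move]
Final: pos=(4.093,12.968), heading=274, 7 segment(s) drawn

Segment lengths:
  seg 1: (0,0) -> (5,0), length = 5
  seg 2: (5,0) -> (4.86,1.995), length = 2
  seg 3: (4.86,1.995) -> (4.233,10.973), length = 9
  seg 4: (4.233,10.973) -> (3.605,19.951), length = 9
  seg 5: (3.605,19.951) -> (12.583,20.579), length = 9
  seg 6: (12.583,20.579) -> (13.211,11.601), length = 9
  seg 7: (13.211,11.601) -> (4.233,10.973), length = 9
Total = 52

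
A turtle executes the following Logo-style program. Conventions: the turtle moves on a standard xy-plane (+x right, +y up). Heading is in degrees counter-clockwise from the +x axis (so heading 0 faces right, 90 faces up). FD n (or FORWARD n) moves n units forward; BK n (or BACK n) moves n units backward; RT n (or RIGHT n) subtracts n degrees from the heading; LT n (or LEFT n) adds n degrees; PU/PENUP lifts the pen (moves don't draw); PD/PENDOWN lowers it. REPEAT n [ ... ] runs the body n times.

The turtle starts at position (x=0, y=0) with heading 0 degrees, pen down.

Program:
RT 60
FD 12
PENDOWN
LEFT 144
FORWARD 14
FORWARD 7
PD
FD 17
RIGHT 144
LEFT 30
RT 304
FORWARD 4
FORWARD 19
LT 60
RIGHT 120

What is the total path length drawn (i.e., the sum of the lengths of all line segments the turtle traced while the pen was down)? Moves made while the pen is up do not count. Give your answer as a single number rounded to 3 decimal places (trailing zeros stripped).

Answer: 73

Derivation:
Executing turtle program step by step:
Start: pos=(0,0), heading=0, pen down
RT 60: heading 0 -> 300
FD 12: (0,0) -> (6,-10.392) [heading=300, draw]
PD: pen down
LT 144: heading 300 -> 84
FD 14: (6,-10.392) -> (7.463,3.531) [heading=84, draw]
FD 7: (7.463,3.531) -> (8.195,10.493) [heading=84, draw]
PD: pen down
FD 17: (8.195,10.493) -> (9.972,27.4) [heading=84, draw]
RT 144: heading 84 -> 300
LT 30: heading 300 -> 330
RT 304: heading 330 -> 26
FD 4: (9.972,27.4) -> (13.567,29.153) [heading=26, draw]
FD 19: (13.567,29.153) -> (30.644,37.482) [heading=26, draw]
LT 60: heading 26 -> 86
RT 120: heading 86 -> 326
Final: pos=(30.644,37.482), heading=326, 6 segment(s) drawn

Segment lengths:
  seg 1: (0,0) -> (6,-10.392), length = 12
  seg 2: (6,-10.392) -> (7.463,3.531), length = 14
  seg 3: (7.463,3.531) -> (8.195,10.493), length = 7
  seg 4: (8.195,10.493) -> (9.972,27.4), length = 17
  seg 5: (9.972,27.4) -> (13.567,29.153), length = 4
  seg 6: (13.567,29.153) -> (30.644,37.482), length = 19
Total = 73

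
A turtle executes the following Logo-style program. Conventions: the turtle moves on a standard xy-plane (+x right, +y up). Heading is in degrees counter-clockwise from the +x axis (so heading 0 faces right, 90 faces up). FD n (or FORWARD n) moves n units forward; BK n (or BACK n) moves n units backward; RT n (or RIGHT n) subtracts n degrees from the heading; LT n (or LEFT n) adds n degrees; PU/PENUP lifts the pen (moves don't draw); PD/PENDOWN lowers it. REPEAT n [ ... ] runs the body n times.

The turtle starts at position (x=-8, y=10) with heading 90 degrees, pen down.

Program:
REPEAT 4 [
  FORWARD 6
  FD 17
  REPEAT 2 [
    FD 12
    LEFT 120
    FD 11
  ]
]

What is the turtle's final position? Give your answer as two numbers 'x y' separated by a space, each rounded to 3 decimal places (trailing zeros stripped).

Executing turtle program step by step:
Start: pos=(-8,10), heading=90, pen down
REPEAT 4 [
  -- iteration 1/4 --
  FD 6: (-8,10) -> (-8,16) [heading=90, draw]
  FD 17: (-8,16) -> (-8,33) [heading=90, draw]
  REPEAT 2 [
    -- iteration 1/2 --
    FD 12: (-8,33) -> (-8,45) [heading=90, draw]
    LT 120: heading 90 -> 210
    FD 11: (-8,45) -> (-17.526,39.5) [heading=210, draw]
    -- iteration 2/2 --
    FD 12: (-17.526,39.5) -> (-27.919,33.5) [heading=210, draw]
    LT 120: heading 210 -> 330
    FD 11: (-27.919,33.5) -> (-18.392,28) [heading=330, draw]
  ]
  -- iteration 2/4 --
  FD 6: (-18.392,28) -> (-13.196,25) [heading=330, draw]
  FD 17: (-13.196,25) -> (1.526,16.5) [heading=330, draw]
  REPEAT 2 [
    -- iteration 1/2 --
    FD 12: (1.526,16.5) -> (11.919,10.5) [heading=330, draw]
    LT 120: heading 330 -> 90
    FD 11: (11.919,10.5) -> (11.919,21.5) [heading=90, draw]
    -- iteration 2/2 --
    FD 12: (11.919,21.5) -> (11.919,33.5) [heading=90, draw]
    LT 120: heading 90 -> 210
    FD 11: (11.919,33.5) -> (2.392,28) [heading=210, draw]
  ]
  -- iteration 3/4 --
  FD 6: (2.392,28) -> (-2.804,25) [heading=210, draw]
  FD 17: (-2.804,25) -> (-17.526,16.5) [heading=210, draw]
  REPEAT 2 [
    -- iteration 1/2 --
    FD 12: (-17.526,16.5) -> (-27.919,10.5) [heading=210, draw]
    LT 120: heading 210 -> 330
    FD 11: (-27.919,10.5) -> (-18.392,5) [heading=330, draw]
    -- iteration 2/2 --
    FD 12: (-18.392,5) -> (-8,-1) [heading=330, draw]
    LT 120: heading 330 -> 90
    FD 11: (-8,-1) -> (-8,10) [heading=90, draw]
  ]
  -- iteration 4/4 --
  FD 6: (-8,10) -> (-8,16) [heading=90, draw]
  FD 17: (-8,16) -> (-8,33) [heading=90, draw]
  REPEAT 2 [
    -- iteration 1/2 --
    FD 12: (-8,33) -> (-8,45) [heading=90, draw]
    LT 120: heading 90 -> 210
    FD 11: (-8,45) -> (-17.526,39.5) [heading=210, draw]
    -- iteration 2/2 --
    FD 12: (-17.526,39.5) -> (-27.919,33.5) [heading=210, draw]
    LT 120: heading 210 -> 330
    FD 11: (-27.919,33.5) -> (-18.392,28) [heading=330, draw]
  ]
]
Final: pos=(-18.392,28), heading=330, 24 segment(s) drawn

Answer: -18.392 28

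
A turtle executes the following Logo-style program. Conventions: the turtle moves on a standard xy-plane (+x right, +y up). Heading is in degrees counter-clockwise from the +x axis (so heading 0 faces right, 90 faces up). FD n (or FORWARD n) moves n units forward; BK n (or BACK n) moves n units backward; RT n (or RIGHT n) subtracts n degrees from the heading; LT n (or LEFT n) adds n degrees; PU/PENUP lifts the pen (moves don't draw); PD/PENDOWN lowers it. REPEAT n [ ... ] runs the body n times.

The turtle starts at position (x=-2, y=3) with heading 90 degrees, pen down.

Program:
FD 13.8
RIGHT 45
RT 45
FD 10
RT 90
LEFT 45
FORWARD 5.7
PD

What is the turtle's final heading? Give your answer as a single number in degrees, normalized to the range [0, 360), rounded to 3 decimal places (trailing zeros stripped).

Executing turtle program step by step:
Start: pos=(-2,3), heading=90, pen down
FD 13.8: (-2,3) -> (-2,16.8) [heading=90, draw]
RT 45: heading 90 -> 45
RT 45: heading 45 -> 0
FD 10: (-2,16.8) -> (8,16.8) [heading=0, draw]
RT 90: heading 0 -> 270
LT 45: heading 270 -> 315
FD 5.7: (8,16.8) -> (12.031,12.769) [heading=315, draw]
PD: pen down
Final: pos=(12.031,12.769), heading=315, 3 segment(s) drawn

Answer: 315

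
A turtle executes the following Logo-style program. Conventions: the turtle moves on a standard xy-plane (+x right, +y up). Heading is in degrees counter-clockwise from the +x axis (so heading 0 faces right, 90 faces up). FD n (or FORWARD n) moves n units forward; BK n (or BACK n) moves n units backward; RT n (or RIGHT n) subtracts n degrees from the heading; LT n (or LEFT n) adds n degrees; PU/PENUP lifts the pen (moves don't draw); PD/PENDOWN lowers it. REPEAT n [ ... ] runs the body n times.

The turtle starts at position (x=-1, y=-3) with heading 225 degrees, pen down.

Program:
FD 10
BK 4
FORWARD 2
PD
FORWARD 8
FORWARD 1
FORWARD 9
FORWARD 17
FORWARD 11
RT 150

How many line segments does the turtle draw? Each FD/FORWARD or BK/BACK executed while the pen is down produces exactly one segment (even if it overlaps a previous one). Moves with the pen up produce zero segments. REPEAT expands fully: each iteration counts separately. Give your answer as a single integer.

Executing turtle program step by step:
Start: pos=(-1,-3), heading=225, pen down
FD 10: (-1,-3) -> (-8.071,-10.071) [heading=225, draw]
BK 4: (-8.071,-10.071) -> (-5.243,-7.243) [heading=225, draw]
FD 2: (-5.243,-7.243) -> (-6.657,-8.657) [heading=225, draw]
PD: pen down
FD 8: (-6.657,-8.657) -> (-12.314,-14.314) [heading=225, draw]
FD 1: (-12.314,-14.314) -> (-13.021,-15.021) [heading=225, draw]
FD 9: (-13.021,-15.021) -> (-19.385,-21.385) [heading=225, draw]
FD 17: (-19.385,-21.385) -> (-31.406,-33.406) [heading=225, draw]
FD 11: (-31.406,-33.406) -> (-39.184,-41.184) [heading=225, draw]
RT 150: heading 225 -> 75
Final: pos=(-39.184,-41.184), heading=75, 8 segment(s) drawn
Segments drawn: 8

Answer: 8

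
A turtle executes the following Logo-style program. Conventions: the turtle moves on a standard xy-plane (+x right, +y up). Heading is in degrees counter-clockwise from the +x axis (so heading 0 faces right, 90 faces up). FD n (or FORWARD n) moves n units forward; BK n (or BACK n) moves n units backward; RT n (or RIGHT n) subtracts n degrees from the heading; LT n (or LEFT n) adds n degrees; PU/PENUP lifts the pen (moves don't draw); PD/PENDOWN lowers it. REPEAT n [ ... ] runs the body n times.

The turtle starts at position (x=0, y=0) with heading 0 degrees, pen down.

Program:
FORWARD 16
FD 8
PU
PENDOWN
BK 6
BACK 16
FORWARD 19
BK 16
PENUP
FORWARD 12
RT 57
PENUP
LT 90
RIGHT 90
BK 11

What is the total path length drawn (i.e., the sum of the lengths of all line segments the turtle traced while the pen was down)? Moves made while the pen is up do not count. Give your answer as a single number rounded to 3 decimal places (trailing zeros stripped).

Answer: 81

Derivation:
Executing turtle program step by step:
Start: pos=(0,0), heading=0, pen down
FD 16: (0,0) -> (16,0) [heading=0, draw]
FD 8: (16,0) -> (24,0) [heading=0, draw]
PU: pen up
PD: pen down
BK 6: (24,0) -> (18,0) [heading=0, draw]
BK 16: (18,0) -> (2,0) [heading=0, draw]
FD 19: (2,0) -> (21,0) [heading=0, draw]
BK 16: (21,0) -> (5,0) [heading=0, draw]
PU: pen up
FD 12: (5,0) -> (17,0) [heading=0, move]
RT 57: heading 0 -> 303
PU: pen up
LT 90: heading 303 -> 33
RT 90: heading 33 -> 303
BK 11: (17,0) -> (11.009,9.225) [heading=303, move]
Final: pos=(11.009,9.225), heading=303, 6 segment(s) drawn

Segment lengths:
  seg 1: (0,0) -> (16,0), length = 16
  seg 2: (16,0) -> (24,0), length = 8
  seg 3: (24,0) -> (18,0), length = 6
  seg 4: (18,0) -> (2,0), length = 16
  seg 5: (2,0) -> (21,0), length = 19
  seg 6: (21,0) -> (5,0), length = 16
Total = 81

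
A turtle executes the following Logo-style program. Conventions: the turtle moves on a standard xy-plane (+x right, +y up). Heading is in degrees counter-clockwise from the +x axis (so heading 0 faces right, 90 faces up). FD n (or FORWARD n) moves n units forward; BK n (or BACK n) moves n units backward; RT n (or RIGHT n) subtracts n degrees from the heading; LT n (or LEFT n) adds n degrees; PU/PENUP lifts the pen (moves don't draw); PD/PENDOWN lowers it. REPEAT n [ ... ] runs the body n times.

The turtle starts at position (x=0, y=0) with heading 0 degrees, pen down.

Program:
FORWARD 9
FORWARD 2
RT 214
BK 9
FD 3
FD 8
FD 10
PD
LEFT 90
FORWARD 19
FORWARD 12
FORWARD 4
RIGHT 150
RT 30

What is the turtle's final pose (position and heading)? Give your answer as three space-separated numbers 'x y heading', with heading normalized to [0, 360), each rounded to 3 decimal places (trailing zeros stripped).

Answer: -18.52 -22.306 56

Derivation:
Executing turtle program step by step:
Start: pos=(0,0), heading=0, pen down
FD 9: (0,0) -> (9,0) [heading=0, draw]
FD 2: (9,0) -> (11,0) [heading=0, draw]
RT 214: heading 0 -> 146
BK 9: (11,0) -> (18.461,-5.033) [heading=146, draw]
FD 3: (18.461,-5.033) -> (15.974,-3.355) [heading=146, draw]
FD 8: (15.974,-3.355) -> (9.342,1.118) [heading=146, draw]
FD 10: (9.342,1.118) -> (1.052,6.71) [heading=146, draw]
PD: pen down
LT 90: heading 146 -> 236
FD 19: (1.052,6.71) -> (-9.573,-9.041) [heading=236, draw]
FD 12: (-9.573,-9.041) -> (-16.283,-18.99) [heading=236, draw]
FD 4: (-16.283,-18.99) -> (-18.52,-22.306) [heading=236, draw]
RT 150: heading 236 -> 86
RT 30: heading 86 -> 56
Final: pos=(-18.52,-22.306), heading=56, 9 segment(s) drawn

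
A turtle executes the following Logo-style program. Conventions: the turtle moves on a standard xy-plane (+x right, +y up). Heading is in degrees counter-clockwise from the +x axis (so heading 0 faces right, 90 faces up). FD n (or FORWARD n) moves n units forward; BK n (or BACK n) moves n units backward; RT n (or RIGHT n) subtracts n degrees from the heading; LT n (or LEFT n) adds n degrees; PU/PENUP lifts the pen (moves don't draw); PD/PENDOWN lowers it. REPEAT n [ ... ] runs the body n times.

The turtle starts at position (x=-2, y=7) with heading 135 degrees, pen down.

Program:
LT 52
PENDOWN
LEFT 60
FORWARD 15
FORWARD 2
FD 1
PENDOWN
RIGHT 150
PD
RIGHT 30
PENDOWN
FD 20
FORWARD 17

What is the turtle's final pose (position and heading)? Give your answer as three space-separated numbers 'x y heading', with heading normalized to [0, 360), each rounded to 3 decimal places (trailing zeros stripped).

Answer: 5.424 24.49 67

Derivation:
Executing turtle program step by step:
Start: pos=(-2,7), heading=135, pen down
LT 52: heading 135 -> 187
PD: pen down
LT 60: heading 187 -> 247
FD 15: (-2,7) -> (-7.861,-6.808) [heading=247, draw]
FD 2: (-7.861,-6.808) -> (-8.642,-8.649) [heading=247, draw]
FD 1: (-8.642,-8.649) -> (-9.033,-9.569) [heading=247, draw]
PD: pen down
RT 150: heading 247 -> 97
PD: pen down
RT 30: heading 97 -> 67
PD: pen down
FD 20: (-9.033,-9.569) -> (-1.219,8.841) [heading=67, draw]
FD 17: (-1.219,8.841) -> (5.424,24.49) [heading=67, draw]
Final: pos=(5.424,24.49), heading=67, 5 segment(s) drawn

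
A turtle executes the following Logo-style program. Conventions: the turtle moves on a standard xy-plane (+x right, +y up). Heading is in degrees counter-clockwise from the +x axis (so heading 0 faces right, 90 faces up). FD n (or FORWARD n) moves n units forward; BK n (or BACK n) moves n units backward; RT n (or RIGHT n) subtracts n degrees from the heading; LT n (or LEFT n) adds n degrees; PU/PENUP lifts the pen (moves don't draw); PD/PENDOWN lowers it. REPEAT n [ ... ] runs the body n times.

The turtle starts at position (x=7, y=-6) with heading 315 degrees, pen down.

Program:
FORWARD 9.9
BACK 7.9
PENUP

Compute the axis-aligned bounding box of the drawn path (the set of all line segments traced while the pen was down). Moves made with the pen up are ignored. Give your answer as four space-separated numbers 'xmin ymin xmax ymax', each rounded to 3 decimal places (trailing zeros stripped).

Answer: 7 -13 14 -6

Derivation:
Executing turtle program step by step:
Start: pos=(7,-6), heading=315, pen down
FD 9.9: (7,-6) -> (14,-13) [heading=315, draw]
BK 7.9: (14,-13) -> (8.414,-7.414) [heading=315, draw]
PU: pen up
Final: pos=(8.414,-7.414), heading=315, 2 segment(s) drawn

Segment endpoints: x in {7, 8.414, 14}, y in {-13, -7.414, -6}
xmin=7, ymin=-13, xmax=14, ymax=-6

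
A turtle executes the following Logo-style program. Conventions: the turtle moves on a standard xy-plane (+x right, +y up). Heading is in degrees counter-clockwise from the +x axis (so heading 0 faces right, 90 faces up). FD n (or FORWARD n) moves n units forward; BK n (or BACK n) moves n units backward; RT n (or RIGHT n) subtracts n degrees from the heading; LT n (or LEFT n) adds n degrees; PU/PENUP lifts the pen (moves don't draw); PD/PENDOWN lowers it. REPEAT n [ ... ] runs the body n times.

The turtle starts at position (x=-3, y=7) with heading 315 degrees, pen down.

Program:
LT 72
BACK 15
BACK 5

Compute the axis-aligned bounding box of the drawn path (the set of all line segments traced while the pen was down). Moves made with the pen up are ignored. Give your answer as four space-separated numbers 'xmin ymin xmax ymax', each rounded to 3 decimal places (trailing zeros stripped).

Executing turtle program step by step:
Start: pos=(-3,7), heading=315, pen down
LT 72: heading 315 -> 27
BK 15: (-3,7) -> (-16.365,0.19) [heading=27, draw]
BK 5: (-16.365,0.19) -> (-20.82,-2.08) [heading=27, draw]
Final: pos=(-20.82,-2.08), heading=27, 2 segment(s) drawn

Segment endpoints: x in {-20.82, -16.365, -3}, y in {-2.08, 0.19, 7}
xmin=-20.82, ymin=-2.08, xmax=-3, ymax=7

Answer: -20.82 -2.08 -3 7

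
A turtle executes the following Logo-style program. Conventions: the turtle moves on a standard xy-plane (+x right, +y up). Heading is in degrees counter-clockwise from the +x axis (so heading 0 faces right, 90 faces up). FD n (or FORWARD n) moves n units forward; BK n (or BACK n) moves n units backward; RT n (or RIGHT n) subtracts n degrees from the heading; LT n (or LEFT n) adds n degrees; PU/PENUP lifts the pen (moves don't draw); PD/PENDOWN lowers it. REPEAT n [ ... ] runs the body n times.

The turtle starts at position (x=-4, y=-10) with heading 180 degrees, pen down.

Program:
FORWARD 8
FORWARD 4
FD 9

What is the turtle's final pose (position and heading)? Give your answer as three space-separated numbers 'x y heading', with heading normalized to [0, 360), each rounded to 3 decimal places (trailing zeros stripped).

Answer: -25 -10 180

Derivation:
Executing turtle program step by step:
Start: pos=(-4,-10), heading=180, pen down
FD 8: (-4,-10) -> (-12,-10) [heading=180, draw]
FD 4: (-12,-10) -> (-16,-10) [heading=180, draw]
FD 9: (-16,-10) -> (-25,-10) [heading=180, draw]
Final: pos=(-25,-10), heading=180, 3 segment(s) drawn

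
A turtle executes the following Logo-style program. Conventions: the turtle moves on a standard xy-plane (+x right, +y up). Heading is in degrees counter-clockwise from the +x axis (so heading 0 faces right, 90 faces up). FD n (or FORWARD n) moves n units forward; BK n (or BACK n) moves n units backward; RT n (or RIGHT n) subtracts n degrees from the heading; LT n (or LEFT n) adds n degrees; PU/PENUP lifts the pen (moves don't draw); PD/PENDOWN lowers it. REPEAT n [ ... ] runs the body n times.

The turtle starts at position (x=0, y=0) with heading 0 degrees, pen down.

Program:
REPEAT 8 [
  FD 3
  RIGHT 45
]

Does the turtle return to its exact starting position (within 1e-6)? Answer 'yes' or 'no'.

Answer: yes

Derivation:
Executing turtle program step by step:
Start: pos=(0,0), heading=0, pen down
REPEAT 8 [
  -- iteration 1/8 --
  FD 3: (0,0) -> (3,0) [heading=0, draw]
  RT 45: heading 0 -> 315
  -- iteration 2/8 --
  FD 3: (3,0) -> (5.121,-2.121) [heading=315, draw]
  RT 45: heading 315 -> 270
  -- iteration 3/8 --
  FD 3: (5.121,-2.121) -> (5.121,-5.121) [heading=270, draw]
  RT 45: heading 270 -> 225
  -- iteration 4/8 --
  FD 3: (5.121,-5.121) -> (3,-7.243) [heading=225, draw]
  RT 45: heading 225 -> 180
  -- iteration 5/8 --
  FD 3: (3,-7.243) -> (0,-7.243) [heading=180, draw]
  RT 45: heading 180 -> 135
  -- iteration 6/8 --
  FD 3: (0,-7.243) -> (-2.121,-5.121) [heading=135, draw]
  RT 45: heading 135 -> 90
  -- iteration 7/8 --
  FD 3: (-2.121,-5.121) -> (-2.121,-2.121) [heading=90, draw]
  RT 45: heading 90 -> 45
  -- iteration 8/8 --
  FD 3: (-2.121,-2.121) -> (0,0) [heading=45, draw]
  RT 45: heading 45 -> 0
]
Final: pos=(0,0), heading=0, 8 segment(s) drawn

Start position: (0, 0)
Final position: (0, 0)
Distance = 0; < 1e-6 -> CLOSED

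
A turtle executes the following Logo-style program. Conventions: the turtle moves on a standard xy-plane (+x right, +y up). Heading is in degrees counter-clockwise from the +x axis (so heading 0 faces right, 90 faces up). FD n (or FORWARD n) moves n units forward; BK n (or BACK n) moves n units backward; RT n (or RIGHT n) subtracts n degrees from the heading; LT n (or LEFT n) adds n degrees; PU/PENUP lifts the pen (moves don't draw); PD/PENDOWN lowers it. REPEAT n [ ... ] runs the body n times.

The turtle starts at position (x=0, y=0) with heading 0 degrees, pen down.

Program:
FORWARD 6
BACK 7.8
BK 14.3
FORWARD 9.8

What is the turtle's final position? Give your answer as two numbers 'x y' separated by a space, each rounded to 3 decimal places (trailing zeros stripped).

Answer: -6.3 0

Derivation:
Executing turtle program step by step:
Start: pos=(0,0), heading=0, pen down
FD 6: (0,0) -> (6,0) [heading=0, draw]
BK 7.8: (6,0) -> (-1.8,0) [heading=0, draw]
BK 14.3: (-1.8,0) -> (-16.1,0) [heading=0, draw]
FD 9.8: (-16.1,0) -> (-6.3,0) [heading=0, draw]
Final: pos=(-6.3,0), heading=0, 4 segment(s) drawn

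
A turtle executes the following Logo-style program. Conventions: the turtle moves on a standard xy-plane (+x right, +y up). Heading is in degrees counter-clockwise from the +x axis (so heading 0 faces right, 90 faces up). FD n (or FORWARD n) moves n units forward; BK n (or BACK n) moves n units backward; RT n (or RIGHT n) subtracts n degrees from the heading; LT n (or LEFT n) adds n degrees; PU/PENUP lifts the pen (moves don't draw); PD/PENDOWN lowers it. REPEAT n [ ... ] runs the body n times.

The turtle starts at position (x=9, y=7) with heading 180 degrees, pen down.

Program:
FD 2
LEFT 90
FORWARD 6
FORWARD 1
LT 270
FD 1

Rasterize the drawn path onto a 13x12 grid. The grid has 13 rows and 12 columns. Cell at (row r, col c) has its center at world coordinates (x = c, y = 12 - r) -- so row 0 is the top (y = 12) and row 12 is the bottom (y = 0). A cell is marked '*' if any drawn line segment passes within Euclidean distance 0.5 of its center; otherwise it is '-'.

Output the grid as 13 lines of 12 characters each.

Segment 0: (9,7) -> (7,7)
Segment 1: (7,7) -> (7,1)
Segment 2: (7,1) -> (7,0)
Segment 3: (7,0) -> (6,0)

Answer: ------------
------------
------------
------------
------------
-------***--
-------*----
-------*----
-------*----
-------*----
-------*----
-------*----
------**----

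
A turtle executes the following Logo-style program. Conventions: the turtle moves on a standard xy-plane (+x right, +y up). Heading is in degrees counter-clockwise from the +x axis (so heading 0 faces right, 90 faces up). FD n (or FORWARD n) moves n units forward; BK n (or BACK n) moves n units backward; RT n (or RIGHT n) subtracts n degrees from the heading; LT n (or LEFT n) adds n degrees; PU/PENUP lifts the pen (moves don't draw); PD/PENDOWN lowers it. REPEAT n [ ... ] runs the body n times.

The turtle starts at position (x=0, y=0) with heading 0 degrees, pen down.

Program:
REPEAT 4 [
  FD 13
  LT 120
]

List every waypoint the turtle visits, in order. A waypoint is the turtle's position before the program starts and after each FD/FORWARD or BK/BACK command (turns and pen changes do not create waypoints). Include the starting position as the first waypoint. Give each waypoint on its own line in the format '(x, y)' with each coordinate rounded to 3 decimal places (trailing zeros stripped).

Answer: (0, 0)
(13, 0)
(6.5, 11.258)
(0, 0)
(13, 0)

Derivation:
Executing turtle program step by step:
Start: pos=(0,0), heading=0, pen down
REPEAT 4 [
  -- iteration 1/4 --
  FD 13: (0,0) -> (13,0) [heading=0, draw]
  LT 120: heading 0 -> 120
  -- iteration 2/4 --
  FD 13: (13,0) -> (6.5,11.258) [heading=120, draw]
  LT 120: heading 120 -> 240
  -- iteration 3/4 --
  FD 13: (6.5,11.258) -> (0,0) [heading=240, draw]
  LT 120: heading 240 -> 0
  -- iteration 4/4 --
  FD 13: (0,0) -> (13,0) [heading=0, draw]
  LT 120: heading 0 -> 120
]
Final: pos=(13,0), heading=120, 4 segment(s) drawn
Waypoints (5 total):
(0, 0)
(13, 0)
(6.5, 11.258)
(0, 0)
(13, 0)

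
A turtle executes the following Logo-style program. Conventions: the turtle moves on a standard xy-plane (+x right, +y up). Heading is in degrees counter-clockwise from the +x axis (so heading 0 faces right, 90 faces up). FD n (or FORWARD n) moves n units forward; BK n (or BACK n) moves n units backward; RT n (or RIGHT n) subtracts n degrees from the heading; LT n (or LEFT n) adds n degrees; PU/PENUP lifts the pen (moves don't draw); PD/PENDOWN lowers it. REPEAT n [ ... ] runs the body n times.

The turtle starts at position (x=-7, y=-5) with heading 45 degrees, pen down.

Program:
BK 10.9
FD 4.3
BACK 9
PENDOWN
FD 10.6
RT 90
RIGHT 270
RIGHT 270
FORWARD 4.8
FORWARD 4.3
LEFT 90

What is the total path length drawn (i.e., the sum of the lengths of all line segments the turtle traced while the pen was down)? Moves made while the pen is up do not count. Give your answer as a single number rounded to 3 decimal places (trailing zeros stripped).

Executing turtle program step by step:
Start: pos=(-7,-5), heading=45, pen down
BK 10.9: (-7,-5) -> (-14.707,-12.707) [heading=45, draw]
FD 4.3: (-14.707,-12.707) -> (-11.667,-9.667) [heading=45, draw]
BK 9: (-11.667,-9.667) -> (-18.031,-16.031) [heading=45, draw]
PD: pen down
FD 10.6: (-18.031,-16.031) -> (-10.536,-8.536) [heading=45, draw]
RT 90: heading 45 -> 315
RT 270: heading 315 -> 45
RT 270: heading 45 -> 135
FD 4.8: (-10.536,-8.536) -> (-13.93,-5.141) [heading=135, draw]
FD 4.3: (-13.93,-5.141) -> (-16.97,-2.101) [heading=135, draw]
LT 90: heading 135 -> 225
Final: pos=(-16.97,-2.101), heading=225, 6 segment(s) drawn

Segment lengths:
  seg 1: (-7,-5) -> (-14.707,-12.707), length = 10.9
  seg 2: (-14.707,-12.707) -> (-11.667,-9.667), length = 4.3
  seg 3: (-11.667,-9.667) -> (-18.031,-16.031), length = 9
  seg 4: (-18.031,-16.031) -> (-10.536,-8.536), length = 10.6
  seg 5: (-10.536,-8.536) -> (-13.93,-5.141), length = 4.8
  seg 6: (-13.93,-5.141) -> (-16.97,-2.101), length = 4.3
Total = 43.9

Answer: 43.9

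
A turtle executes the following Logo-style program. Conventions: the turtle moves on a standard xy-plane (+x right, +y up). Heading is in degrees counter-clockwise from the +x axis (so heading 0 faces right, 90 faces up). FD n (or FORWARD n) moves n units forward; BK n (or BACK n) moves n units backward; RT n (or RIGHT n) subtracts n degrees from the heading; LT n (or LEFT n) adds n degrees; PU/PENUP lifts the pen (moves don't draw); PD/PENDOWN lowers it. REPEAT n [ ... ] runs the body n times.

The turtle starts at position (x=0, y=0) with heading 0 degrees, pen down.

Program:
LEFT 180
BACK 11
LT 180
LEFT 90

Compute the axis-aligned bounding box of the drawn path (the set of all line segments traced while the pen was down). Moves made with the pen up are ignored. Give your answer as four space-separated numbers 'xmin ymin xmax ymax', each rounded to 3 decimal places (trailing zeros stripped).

Answer: 0 0 11 0

Derivation:
Executing turtle program step by step:
Start: pos=(0,0), heading=0, pen down
LT 180: heading 0 -> 180
BK 11: (0,0) -> (11,0) [heading=180, draw]
LT 180: heading 180 -> 0
LT 90: heading 0 -> 90
Final: pos=(11,0), heading=90, 1 segment(s) drawn

Segment endpoints: x in {0, 11}, y in {0, 0}
xmin=0, ymin=0, xmax=11, ymax=0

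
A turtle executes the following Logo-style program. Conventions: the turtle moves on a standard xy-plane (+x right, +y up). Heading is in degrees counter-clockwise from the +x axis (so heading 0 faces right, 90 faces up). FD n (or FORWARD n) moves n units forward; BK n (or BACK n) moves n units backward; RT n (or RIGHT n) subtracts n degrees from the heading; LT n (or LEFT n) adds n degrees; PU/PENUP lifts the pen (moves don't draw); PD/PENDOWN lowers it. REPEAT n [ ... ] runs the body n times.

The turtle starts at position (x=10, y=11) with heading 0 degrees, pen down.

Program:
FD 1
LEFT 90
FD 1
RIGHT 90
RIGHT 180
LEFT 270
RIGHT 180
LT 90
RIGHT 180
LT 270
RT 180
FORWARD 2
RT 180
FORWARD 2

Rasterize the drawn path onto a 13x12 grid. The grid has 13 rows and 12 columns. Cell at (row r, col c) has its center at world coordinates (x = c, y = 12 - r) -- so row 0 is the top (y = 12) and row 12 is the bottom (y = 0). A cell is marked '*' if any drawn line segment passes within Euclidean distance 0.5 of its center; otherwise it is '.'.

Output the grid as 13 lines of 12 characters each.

Answer: ...........*
..........**
...........*
............
............
............
............
............
............
............
............
............
............

Derivation:
Segment 0: (10,11) -> (11,11)
Segment 1: (11,11) -> (11,12)
Segment 2: (11,12) -> (11,10)
Segment 3: (11,10) -> (11,12)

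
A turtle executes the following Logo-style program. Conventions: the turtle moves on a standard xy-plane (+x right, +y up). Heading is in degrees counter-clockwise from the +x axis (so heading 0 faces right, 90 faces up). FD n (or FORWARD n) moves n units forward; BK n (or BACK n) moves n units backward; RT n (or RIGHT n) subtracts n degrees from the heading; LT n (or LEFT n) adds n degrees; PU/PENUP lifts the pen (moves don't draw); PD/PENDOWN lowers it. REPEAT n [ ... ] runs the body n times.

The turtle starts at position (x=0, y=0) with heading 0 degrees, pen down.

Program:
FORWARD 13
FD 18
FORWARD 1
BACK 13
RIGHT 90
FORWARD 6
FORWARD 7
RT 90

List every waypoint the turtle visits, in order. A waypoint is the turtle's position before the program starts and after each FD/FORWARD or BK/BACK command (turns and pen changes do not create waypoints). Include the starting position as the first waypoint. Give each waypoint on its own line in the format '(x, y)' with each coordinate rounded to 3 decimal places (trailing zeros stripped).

Executing turtle program step by step:
Start: pos=(0,0), heading=0, pen down
FD 13: (0,0) -> (13,0) [heading=0, draw]
FD 18: (13,0) -> (31,0) [heading=0, draw]
FD 1: (31,0) -> (32,0) [heading=0, draw]
BK 13: (32,0) -> (19,0) [heading=0, draw]
RT 90: heading 0 -> 270
FD 6: (19,0) -> (19,-6) [heading=270, draw]
FD 7: (19,-6) -> (19,-13) [heading=270, draw]
RT 90: heading 270 -> 180
Final: pos=(19,-13), heading=180, 6 segment(s) drawn
Waypoints (7 total):
(0, 0)
(13, 0)
(31, 0)
(32, 0)
(19, 0)
(19, -6)
(19, -13)

Answer: (0, 0)
(13, 0)
(31, 0)
(32, 0)
(19, 0)
(19, -6)
(19, -13)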